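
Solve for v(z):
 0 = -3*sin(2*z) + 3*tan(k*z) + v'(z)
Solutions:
 v(z) = C1 - 3*Piecewise((-log(cos(k*z))/k, Ne(k, 0)), (0, True)) - 3*cos(2*z)/2


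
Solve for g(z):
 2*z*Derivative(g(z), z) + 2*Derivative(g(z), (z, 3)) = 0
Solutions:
 g(z) = C1 + Integral(C2*airyai(-z) + C3*airybi(-z), z)


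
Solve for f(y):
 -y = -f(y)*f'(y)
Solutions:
 f(y) = -sqrt(C1 + y^2)
 f(y) = sqrt(C1 + y^2)


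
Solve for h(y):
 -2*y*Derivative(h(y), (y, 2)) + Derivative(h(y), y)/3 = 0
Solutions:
 h(y) = C1 + C2*y^(7/6)


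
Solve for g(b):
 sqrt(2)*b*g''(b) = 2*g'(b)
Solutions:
 g(b) = C1 + C2*b^(1 + sqrt(2))


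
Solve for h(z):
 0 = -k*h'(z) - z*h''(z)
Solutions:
 h(z) = C1 + z^(1 - re(k))*(C2*sin(log(z)*Abs(im(k))) + C3*cos(log(z)*im(k)))


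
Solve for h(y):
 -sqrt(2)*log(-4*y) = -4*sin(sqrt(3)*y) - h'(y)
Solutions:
 h(y) = C1 + sqrt(2)*y*(log(-y) - 1) + 2*sqrt(2)*y*log(2) + 4*sqrt(3)*cos(sqrt(3)*y)/3


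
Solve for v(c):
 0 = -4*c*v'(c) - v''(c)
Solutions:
 v(c) = C1 + C2*erf(sqrt(2)*c)


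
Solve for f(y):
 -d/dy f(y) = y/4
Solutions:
 f(y) = C1 - y^2/8


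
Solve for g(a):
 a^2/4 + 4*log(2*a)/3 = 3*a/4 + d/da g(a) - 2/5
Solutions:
 g(a) = C1 + a^3/12 - 3*a^2/8 + 4*a*log(a)/3 - 14*a/15 + 4*a*log(2)/3


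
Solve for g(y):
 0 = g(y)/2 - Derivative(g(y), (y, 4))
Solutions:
 g(y) = C1*exp(-2^(3/4)*y/2) + C2*exp(2^(3/4)*y/2) + C3*sin(2^(3/4)*y/2) + C4*cos(2^(3/4)*y/2)


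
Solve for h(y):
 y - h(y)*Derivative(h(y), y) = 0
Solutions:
 h(y) = -sqrt(C1 + y^2)
 h(y) = sqrt(C1 + y^2)


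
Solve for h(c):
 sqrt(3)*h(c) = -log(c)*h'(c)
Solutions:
 h(c) = C1*exp(-sqrt(3)*li(c))


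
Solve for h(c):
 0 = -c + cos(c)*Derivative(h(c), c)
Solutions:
 h(c) = C1 + Integral(c/cos(c), c)


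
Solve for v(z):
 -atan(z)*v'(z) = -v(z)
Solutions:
 v(z) = C1*exp(Integral(1/atan(z), z))


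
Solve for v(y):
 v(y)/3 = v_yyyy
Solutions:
 v(y) = C1*exp(-3^(3/4)*y/3) + C2*exp(3^(3/4)*y/3) + C3*sin(3^(3/4)*y/3) + C4*cos(3^(3/4)*y/3)


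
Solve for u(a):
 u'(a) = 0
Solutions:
 u(a) = C1


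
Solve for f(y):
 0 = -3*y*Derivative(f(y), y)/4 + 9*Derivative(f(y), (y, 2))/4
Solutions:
 f(y) = C1 + C2*erfi(sqrt(6)*y/6)


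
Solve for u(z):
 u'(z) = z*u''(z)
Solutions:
 u(z) = C1 + C2*z^2


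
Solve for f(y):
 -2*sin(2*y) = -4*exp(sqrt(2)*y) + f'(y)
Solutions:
 f(y) = C1 + 2*sqrt(2)*exp(sqrt(2)*y) + cos(2*y)


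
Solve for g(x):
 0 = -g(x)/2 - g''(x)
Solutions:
 g(x) = C1*sin(sqrt(2)*x/2) + C2*cos(sqrt(2)*x/2)


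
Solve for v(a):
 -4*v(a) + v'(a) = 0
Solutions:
 v(a) = C1*exp(4*a)


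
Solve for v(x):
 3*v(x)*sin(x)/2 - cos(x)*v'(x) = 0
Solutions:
 v(x) = C1/cos(x)^(3/2)


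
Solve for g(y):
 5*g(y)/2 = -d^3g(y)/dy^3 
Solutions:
 g(y) = C3*exp(-2^(2/3)*5^(1/3)*y/2) + (C1*sin(2^(2/3)*sqrt(3)*5^(1/3)*y/4) + C2*cos(2^(2/3)*sqrt(3)*5^(1/3)*y/4))*exp(2^(2/3)*5^(1/3)*y/4)


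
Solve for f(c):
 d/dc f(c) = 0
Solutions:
 f(c) = C1


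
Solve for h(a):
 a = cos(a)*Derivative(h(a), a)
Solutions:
 h(a) = C1 + Integral(a/cos(a), a)


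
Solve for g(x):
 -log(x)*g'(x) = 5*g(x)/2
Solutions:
 g(x) = C1*exp(-5*li(x)/2)


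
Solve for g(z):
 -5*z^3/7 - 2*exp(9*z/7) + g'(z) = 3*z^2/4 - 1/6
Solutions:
 g(z) = C1 + 5*z^4/28 + z^3/4 - z/6 + 14*exp(9*z/7)/9


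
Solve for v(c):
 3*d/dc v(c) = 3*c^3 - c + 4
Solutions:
 v(c) = C1 + c^4/4 - c^2/6 + 4*c/3


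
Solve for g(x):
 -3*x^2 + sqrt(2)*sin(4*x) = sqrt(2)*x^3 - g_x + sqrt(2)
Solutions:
 g(x) = C1 + sqrt(2)*x^4/4 + x^3 + sqrt(2)*x + sqrt(2)*cos(4*x)/4


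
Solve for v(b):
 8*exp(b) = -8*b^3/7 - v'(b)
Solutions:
 v(b) = C1 - 2*b^4/7 - 8*exp(b)


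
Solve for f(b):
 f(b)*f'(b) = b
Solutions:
 f(b) = -sqrt(C1 + b^2)
 f(b) = sqrt(C1 + b^2)


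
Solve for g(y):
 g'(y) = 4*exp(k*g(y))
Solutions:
 g(y) = Piecewise((log(-1/(C1*k + 4*k*y))/k, Ne(k, 0)), (nan, True))
 g(y) = Piecewise((C1 + 4*y, Eq(k, 0)), (nan, True))


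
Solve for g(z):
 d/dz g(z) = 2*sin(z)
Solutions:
 g(z) = C1 - 2*cos(z)


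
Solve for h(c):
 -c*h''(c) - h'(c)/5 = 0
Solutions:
 h(c) = C1 + C2*c^(4/5)


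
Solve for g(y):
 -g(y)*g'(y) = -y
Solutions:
 g(y) = -sqrt(C1 + y^2)
 g(y) = sqrt(C1 + y^2)


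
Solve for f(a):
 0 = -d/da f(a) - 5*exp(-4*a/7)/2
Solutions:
 f(a) = C1 + 35*exp(-4*a/7)/8


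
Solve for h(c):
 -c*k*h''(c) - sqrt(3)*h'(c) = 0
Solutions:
 h(c) = C1 + c^(((re(k) - sqrt(3))*re(k) + im(k)^2)/(re(k)^2 + im(k)^2))*(C2*sin(sqrt(3)*log(c)*Abs(im(k))/(re(k)^2 + im(k)^2)) + C3*cos(sqrt(3)*log(c)*im(k)/(re(k)^2 + im(k)^2)))


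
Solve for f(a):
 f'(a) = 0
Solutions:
 f(a) = C1


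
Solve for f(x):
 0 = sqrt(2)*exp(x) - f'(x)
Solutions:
 f(x) = C1 + sqrt(2)*exp(x)


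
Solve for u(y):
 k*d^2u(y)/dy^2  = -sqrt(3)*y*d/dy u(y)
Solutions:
 u(y) = C1 + C2*sqrt(k)*erf(sqrt(2)*3^(1/4)*y*sqrt(1/k)/2)


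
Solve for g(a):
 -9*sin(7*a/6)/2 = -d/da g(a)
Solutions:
 g(a) = C1 - 27*cos(7*a/6)/7


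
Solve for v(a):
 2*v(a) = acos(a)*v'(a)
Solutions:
 v(a) = C1*exp(2*Integral(1/acos(a), a))


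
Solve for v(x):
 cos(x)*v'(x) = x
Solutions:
 v(x) = C1 + Integral(x/cos(x), x)


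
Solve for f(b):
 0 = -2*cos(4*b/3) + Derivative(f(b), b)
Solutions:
 f(b) = C1 + 3*sin(4*b/3)/2


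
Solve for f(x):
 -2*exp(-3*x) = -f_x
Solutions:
 f(x) = C1 - 2*exp(-3*x)/3


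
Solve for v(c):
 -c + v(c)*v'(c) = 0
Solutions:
 v(c) = -sqrt(C1 + c^2)
 v(c) = sqrt(C1 + c^2)


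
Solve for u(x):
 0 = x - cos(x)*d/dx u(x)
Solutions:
 u(x) = C1 + Integral(x/cos(x), x)


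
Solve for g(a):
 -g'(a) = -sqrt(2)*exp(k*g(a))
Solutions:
 g(a) = Piecewise((log(-1/(C1*k + sqrt(2)*a*k))/k, Ne(k, 0)), (nan, True))
 g(a) = Piecewise((C1 + sqrt(2)*a, Eq(k, 0)), (nan, True))


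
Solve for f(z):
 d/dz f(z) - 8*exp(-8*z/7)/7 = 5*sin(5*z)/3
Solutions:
 f(z) = C1 - cos(5*z)/3 - 1/exp(z)^(8/7)


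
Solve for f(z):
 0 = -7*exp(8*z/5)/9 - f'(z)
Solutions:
 f(z) = C1 - 35*exp(8*z/5)/72


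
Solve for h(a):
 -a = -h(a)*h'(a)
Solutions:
 h(a) = -sqrt(C1 + a^2)
 h(a) = sqrt(C1 + a^2)


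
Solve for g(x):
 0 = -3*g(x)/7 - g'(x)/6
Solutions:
 g(x) = C1*exp(-18*x/7)


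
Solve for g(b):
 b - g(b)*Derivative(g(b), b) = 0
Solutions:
 g(b) = -sqrt(C1 + b^2)
 g(b) = sqrt(C1 + b^2)


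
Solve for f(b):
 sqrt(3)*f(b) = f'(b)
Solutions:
 f(b) = C1*exp(sqrt(3)*b)


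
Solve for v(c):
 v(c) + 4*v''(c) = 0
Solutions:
 v(c) = C1*sin(c/2) + C2*cos(c/2)


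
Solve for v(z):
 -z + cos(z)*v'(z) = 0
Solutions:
 v(z) = C1 + Integral(z/cos(z), z)


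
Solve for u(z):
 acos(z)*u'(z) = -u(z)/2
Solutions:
 u(z) = C1*exp(-Integral(1/acos(z), z)/2)


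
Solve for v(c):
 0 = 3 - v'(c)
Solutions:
 v(c) = C1 + 3*c


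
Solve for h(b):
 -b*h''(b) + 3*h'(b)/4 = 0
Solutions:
 h(b) = C1 + C2*b^(7/4)


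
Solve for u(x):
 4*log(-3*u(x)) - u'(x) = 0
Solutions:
 -Integral(1/(log(-_y) + log(3)), (_y, u(x)))/4 = C1 - x


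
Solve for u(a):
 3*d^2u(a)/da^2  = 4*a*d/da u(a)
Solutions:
 u(a) = C1 + C2*erfi(sqrt(6)*a/3)


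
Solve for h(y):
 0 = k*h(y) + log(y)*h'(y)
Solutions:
 h(y) = C1*exp(-k*li(y))


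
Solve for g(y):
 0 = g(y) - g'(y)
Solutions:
 g(y) = C1*exp(y)


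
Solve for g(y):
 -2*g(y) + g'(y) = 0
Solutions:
 g(y) = C1*exp(2*y)


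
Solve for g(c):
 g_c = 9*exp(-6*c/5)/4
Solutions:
 g(c) = C1 - 15*exp(-6*c/5)/8


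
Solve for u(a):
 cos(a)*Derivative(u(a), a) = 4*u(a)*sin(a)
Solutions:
 u(a) = C1/cos(a)^4


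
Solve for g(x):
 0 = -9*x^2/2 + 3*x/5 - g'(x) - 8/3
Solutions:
 g(x) = C1 - 3*x^3/2 + 3*x^2/10 - 8*x/3


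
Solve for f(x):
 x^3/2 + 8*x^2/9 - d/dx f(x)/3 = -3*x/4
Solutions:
 f(x) = C1 + 3*x^4/8 + 8*x^3/9 + 9*x^2/8


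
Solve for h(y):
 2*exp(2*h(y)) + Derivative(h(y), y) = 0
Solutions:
 h(y) = log(-sqrt(-1/(C1 - 2*y))) - log(2)/2
 h(y) = log(-1/(C1 - 2*y))/2 - log(2)/2


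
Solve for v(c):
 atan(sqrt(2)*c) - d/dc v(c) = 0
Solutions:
 v(c) = C1 + c*atan(sqrt(2)*c) - sqrt(2)*log(2*c^2 + 1)/4


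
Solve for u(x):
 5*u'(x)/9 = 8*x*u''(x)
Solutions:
 u(x) = C1 + C2*x^(77/72)


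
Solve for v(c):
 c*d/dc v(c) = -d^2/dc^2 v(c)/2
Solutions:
 v(c) = C1 + C2*erf(c)


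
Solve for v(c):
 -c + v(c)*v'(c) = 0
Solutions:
 v(c) = -sqrt(C1 + c^2)
 v(c) = sqrt(C1 + c^2)


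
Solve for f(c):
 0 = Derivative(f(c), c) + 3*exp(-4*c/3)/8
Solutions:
 f(c) = C1 + 9*exp(-4*c/3)/32


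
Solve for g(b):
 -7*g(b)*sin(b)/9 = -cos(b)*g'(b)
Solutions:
 g(b) = C1/cos(b)^(7/9)


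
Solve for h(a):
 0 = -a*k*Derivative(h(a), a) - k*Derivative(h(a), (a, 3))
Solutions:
 h(a) = C1 + Integral(C2*airyai(-a) + C3*airybi(-a), a)


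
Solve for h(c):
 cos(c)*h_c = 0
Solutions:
 h(c) = C1


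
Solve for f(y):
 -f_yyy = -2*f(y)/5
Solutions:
 f(y) = C3*exp(2^(1/3)*5^(2/3)*y/5) + (C1*sin(2^(1/3)*sqrt(3)*5^(2/3)*y/10) + C2*cos(2^(1/3)*sqrt(3)*5^(2/3)*y/10))*exp(-2^(1/3)*5^(2/3)*y/10)


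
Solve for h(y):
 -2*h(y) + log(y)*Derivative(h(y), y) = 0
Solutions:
 h(y) = C1*exp(2*li(y))


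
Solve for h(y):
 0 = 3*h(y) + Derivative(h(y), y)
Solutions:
 h(y) = C1*exp(-3*y)


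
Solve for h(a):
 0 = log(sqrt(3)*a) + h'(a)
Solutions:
 h(a) = C1 - a*log(a) - a*log(3)/2 + a


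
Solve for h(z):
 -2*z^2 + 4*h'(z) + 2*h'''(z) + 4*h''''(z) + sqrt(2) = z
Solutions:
 h(z) = C1 + C2*exp(z*(-2 + (6*sqrt(330) + 109)^(-1/3) + (6*sqrt(330) + 109)^(1/3))/12)*sin(sqrt(3)*z*(-(6*sqrt(330) + 109)^(1/3) + (6*sqrt(330) + 109)^(-1/3))/12) + C3*exp(z*(-2 + (6*sqrt(330) + 109)^(-1/3) + (6*sqrt(330) + 109)^(1/3))/12)*cos(sqrt(3)*z*(-(6*sqrt(330) + 109)^(1/3) + (6*sqrt(330) + 109)^(-1/3))/12) + C4*exp(-z*((6*sqrt(330) + 109)^(-1/3) + 1 + (6*sqrt(330) + 109)^(1/3))/6) + z^3/6 + z^2/8 - z/2 - sqrt(2)*z/4


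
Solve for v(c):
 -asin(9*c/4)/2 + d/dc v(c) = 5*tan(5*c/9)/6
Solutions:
 v(c) = C1 + c*asin(9*c/4)/2 + sqrt(16 - 81*c^2)/18 - 3*log(cos(5*c/9))/2


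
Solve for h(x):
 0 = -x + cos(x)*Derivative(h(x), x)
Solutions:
 h(x) = C1 + Integral(x/cos(x), x)


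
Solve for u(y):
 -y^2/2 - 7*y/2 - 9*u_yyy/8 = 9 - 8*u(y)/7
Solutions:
 u(y) = C3*exp(4*147^(1/3)*y/21) + 7*y^2/16 + 49*y/16 + (C1*sin(2*3^(5/6)*7^(2/3)*y/21) + C2*cos(2*3^(5/6)*7^(2/3)*y/21))*exp(-2*147^(1/3)*y/21) + 63/8


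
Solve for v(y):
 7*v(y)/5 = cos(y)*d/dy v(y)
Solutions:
 v(y) = C1*(sin(y) + 1)^(7/10)/(sin(y) - 1)^(7/10)


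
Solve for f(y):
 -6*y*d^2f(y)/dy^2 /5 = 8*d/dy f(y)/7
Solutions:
 f(y) = C1 + C2*y^(1/21)


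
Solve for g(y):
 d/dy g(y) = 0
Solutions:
 g(y) = C1


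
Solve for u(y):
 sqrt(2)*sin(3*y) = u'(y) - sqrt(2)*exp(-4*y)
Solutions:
 u(y) = C1 - sqrt(2)*cos(3*y)/3 - sqrt(2)*exp(-4*y)/4


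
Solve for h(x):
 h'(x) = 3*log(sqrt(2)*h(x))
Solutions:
 -2*Integral(1/(2*log(_y) + log(2)), (_y, h(x)))/3 = C1 - x


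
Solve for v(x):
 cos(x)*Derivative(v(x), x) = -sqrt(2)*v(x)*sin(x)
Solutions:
 v(x) = C1*cos(x)^(sqrt(2))


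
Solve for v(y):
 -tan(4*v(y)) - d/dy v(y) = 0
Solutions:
 v(y) = -asin(C1*exp(-4*y))/4 + pi/4
 v(y) = asin(C1*exp(-4*y))/4


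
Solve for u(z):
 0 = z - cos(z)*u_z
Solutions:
 u(z) = C1 + Integral(z/cos(z), z)


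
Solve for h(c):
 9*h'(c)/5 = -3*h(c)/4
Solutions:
 h(c) = C1*exp(-5*c/12)


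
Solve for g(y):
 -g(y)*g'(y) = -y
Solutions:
 g(y) = -sqrt(C1 + y^2)
 g(y) = sqrt(C1 + y^2)


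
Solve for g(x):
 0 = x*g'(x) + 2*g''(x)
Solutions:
 g(x) = C1 + C2*erf(x/2)


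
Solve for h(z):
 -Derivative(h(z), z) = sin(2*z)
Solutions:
 h(z) = C1 + cos(2*z)/2


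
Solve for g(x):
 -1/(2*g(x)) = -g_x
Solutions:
 g(x) = -sqrt(C1 + x)
 g(x) = sqrt(C1 + x)


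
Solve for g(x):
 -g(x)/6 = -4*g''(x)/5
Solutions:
 g(x) = C1*exp(-sqrt(30)*x/12) + C2*exp(sqrt(30)*x/12)


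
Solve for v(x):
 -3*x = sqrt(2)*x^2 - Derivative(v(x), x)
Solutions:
 v(x) = C1 + sqrt(2)*x^3/3 + 3*x^2/2


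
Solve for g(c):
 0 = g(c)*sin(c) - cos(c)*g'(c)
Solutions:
 g(c) = C1/cos(c)


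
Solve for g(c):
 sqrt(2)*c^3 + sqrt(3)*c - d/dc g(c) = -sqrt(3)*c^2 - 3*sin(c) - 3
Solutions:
 g(c) = C1 + sqrt(2)*c^4/4 + sqrt(3)*c^3/3 + sqrt(3)*c^2/2 + 3*c - 3*cos(c)


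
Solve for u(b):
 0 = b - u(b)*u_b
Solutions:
 u(b) = -sqrt(C1 + b^2)
 u(b) = sqrt(C1 + b^2)


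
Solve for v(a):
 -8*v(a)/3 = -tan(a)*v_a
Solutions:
 v(a) = C1*sin(a)^(8/3)


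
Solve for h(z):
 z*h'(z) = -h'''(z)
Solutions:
 h(z) = C1 + Integral(C2*airyai(-z) + C3*airybi(-z), z)


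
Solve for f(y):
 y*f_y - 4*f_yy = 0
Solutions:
 f(y) = C1 + C2*erfi(sqrt(2)*y/4)


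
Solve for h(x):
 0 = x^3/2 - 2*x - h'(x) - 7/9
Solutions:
 h(x) = C1 + x^4/8 - x^2 - 7*x/9


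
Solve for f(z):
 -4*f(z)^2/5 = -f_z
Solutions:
 f(z) = -5/(C1 + 4*z)


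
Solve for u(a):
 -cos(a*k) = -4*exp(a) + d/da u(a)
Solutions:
 u(a) = C1 + 4*exp(a) - sin(a*k)/k


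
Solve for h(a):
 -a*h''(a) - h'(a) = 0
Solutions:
 h(a) = C1 + C2*log(a)


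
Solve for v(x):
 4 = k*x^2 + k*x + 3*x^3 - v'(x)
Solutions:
 v(x) = C1 + k*x^3/3 + k*x^2/2 + 3*x^4/4 - 4*x


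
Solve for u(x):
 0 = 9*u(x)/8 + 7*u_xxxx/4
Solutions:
 u(x) = (C1*sin(2^(1/4)*sqrt(3)*7^(3/4)*x/14) + C2*cos(2^(1/4)*sqrt(3)*7^(3/4)*x/14))*exp(-2^(1/4)*sqrt(3)*7^(3/4)*x/14) + (C3*sin(2^(1/4)*sqrt(3)*7^(3/4)*x/14) + C4*cos(2^(1/4)*sqrt(3)*7^(3/4)*x/14))*exp(2^(1/4)*sqrt(3)*7^(3/4)*x/14)


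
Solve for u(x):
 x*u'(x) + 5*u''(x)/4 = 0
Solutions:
 u(x) = C1 + C2*erf(sqrt(10)*x/5)


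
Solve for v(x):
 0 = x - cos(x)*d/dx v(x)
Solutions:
 v(x) = C1 + Integral(x/cos(x), x)


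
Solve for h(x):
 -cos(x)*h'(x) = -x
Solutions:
 h(x) = C1 + Integral(x/cos(x), x)


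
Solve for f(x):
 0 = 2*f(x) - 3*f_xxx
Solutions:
 f(x) = C3*exp(2^(1/3)*3^(2/3)*x/3) + (C1*sin(2^(1/3)*3^(1/6)*x/2) + C2*cos(2^(1/3)*3^(1/6)*x/2))*exp(-2^(1/3)*3^(2/3)*x/6)


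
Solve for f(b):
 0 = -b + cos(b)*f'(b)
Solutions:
 f(b) = C1 + Integral(b/cos(b), b)


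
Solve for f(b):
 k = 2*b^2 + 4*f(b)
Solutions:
 f(b) = -b^2/2 + k/4


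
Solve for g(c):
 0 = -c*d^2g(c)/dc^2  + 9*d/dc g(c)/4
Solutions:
 g(c) = C1 + C2*c^(13/4)


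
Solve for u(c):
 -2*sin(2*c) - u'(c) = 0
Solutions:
 u(c) = C1 + cos(2*c)


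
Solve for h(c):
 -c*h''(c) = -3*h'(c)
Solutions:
 h(c) = C1 + C2*c^4


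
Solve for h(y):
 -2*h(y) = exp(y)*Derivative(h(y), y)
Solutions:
 h(y) = C1*exp(2*exp(-y))


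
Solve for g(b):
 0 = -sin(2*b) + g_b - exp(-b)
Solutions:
 g(b) = C1 - cos(2*b)/2 - exp(-b)


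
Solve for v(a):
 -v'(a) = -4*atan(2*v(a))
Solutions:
 Integral(1/atan(2*_y), (_y, v(a))) = C1 + 4*a


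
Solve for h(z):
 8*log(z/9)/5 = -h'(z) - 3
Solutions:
 h(z) = C1 - 8*z*log(z)/5 - 7*z/5 + 16*z*log(3)/5


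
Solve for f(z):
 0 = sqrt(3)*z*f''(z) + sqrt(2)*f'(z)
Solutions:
 f(z) = C1 + C2*z^(1 - sqrt(6)/3)


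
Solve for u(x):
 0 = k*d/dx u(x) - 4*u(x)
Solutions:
 u(x) = C1*exp(4*x/k)


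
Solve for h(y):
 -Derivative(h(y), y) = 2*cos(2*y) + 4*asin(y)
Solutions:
 h(y) = C1 - 4*y*asin(y) - 4*sqrt(1 - y^2) - sin(2*y)


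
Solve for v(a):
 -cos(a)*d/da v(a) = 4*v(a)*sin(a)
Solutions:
 v(a) = C1*cos(a)^4


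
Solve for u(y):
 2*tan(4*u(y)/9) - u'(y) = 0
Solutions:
 u(y) = -9*asin(C1*exp(8*y/9))/4 + 9*pi/4
 u(y) = 9*asin(C1*exp(8*y/9))/4


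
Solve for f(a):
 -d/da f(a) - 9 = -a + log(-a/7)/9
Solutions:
 f(a) = C1 + a^2/2 - a*log(-a)/9 + a*(-80 + log(7))/9


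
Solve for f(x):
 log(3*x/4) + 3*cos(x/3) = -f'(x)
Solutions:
 f(x) = C1 - x*log(x) - x*log(3) + x + 2*x*log(2) - 9*sin(x/3)


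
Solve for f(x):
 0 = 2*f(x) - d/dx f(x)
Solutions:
 f(x) = C1*exp(2*x)


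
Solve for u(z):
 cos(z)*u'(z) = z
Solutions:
 u(z) = C1 + Integral(z/cos(z), z)


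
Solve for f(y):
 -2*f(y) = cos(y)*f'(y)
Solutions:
 f(y) = C1*(sin(y) - 1)/(sin(y) + 1)


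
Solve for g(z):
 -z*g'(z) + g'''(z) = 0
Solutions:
 g(z) = C1 + Integral(C2*airyai(z) + C3*airybi(z), z)


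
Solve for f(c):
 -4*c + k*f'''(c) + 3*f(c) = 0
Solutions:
 f(c) = C1*exp(3^(1/3)*c*(-1/k)^(1/3)) + C2*exp(c*(-1/k)^(1/3)*(-3^(1/3) + 3^(5/6)*I)/2) + C3*exp(-c*(-1/k)^(1/3)*(3^(1/3) + 3^(5/6)*I)/2) + 4*c/3


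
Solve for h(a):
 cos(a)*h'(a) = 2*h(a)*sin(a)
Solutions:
 h(a) = C1/cos(a)^2


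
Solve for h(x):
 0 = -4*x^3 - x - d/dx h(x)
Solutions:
 h(x) = C1 - x^4 - x^2/2


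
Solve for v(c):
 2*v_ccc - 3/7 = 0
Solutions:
 v(c) = C1 + C2*c + C3*c^2 + c^3/28


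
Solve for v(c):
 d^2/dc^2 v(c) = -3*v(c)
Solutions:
 v(c) = C1*sin(sqrt(3)*c) + C2*cos(sqrt(3)*c)


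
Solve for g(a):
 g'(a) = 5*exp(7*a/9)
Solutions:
 g(a) = C1 + 45*exp(7*a/9)/7


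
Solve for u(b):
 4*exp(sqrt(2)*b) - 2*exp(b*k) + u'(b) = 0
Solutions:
 u(b) = C1 - 2*sqrt(2)*exp(sqrt(2)*b) + 2*exp(b*k)/k


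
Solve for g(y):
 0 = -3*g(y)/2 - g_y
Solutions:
 g(y) = C1*exp(-3*y/2)


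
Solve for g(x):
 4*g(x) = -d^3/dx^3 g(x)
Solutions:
 g(x) = C3*exp(-2^(2/3)*x) + (C1*sin(2^(2/3)*sqrt(3)*x/2) + C2*cos(2^(2/3)*sqrt(3)*x/2))*exp(2^(2/3)*x/2)


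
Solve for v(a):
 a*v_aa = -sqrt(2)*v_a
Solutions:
 v(a) = C1 + C2*a^(1 - sqrt(2))


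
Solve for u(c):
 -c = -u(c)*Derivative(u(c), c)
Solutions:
 u(c) = -sqrt(C1 + c^2)
 u(c) = sqrt(C1 + c^2)


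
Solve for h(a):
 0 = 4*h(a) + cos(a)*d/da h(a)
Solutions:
 h(a) = C1*(sin(a)^2 - 2*sin(a) + 1)/(sin(a)^2 + 2*sin(a) + 1)


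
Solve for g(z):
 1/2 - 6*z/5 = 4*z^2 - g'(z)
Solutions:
 g(z) = C1 + 4*z^3/3 + 3*z^2/5 - z/2


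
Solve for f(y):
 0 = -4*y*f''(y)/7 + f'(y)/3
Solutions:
 f(y) = C1 + C2*y^(19/12)


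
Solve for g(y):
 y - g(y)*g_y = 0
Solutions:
 g(y) = -sqrt(C1 + y^2)
 g(y) = sqrt(C1 + y^2)


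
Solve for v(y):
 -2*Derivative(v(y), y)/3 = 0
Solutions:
 v(y) = C1


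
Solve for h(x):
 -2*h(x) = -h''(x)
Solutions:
 h(x) = C1*exp(-sqrt(2)*x) + C2*exp(sqrt(2)*x)


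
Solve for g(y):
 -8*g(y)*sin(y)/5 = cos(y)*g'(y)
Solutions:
 g(y) = C1*cos(y)^(8/5)


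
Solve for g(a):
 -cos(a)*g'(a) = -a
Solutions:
 g(a) = C1 + Integral(a/cos(a), a)


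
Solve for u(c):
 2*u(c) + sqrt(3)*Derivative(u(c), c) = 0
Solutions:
 u(c) = C1*exp(-2*sqrt(3)*c/3)


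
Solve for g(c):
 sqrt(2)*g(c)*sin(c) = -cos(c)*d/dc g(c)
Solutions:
 g(c) = C1*cos(c)^(sqrt(2))


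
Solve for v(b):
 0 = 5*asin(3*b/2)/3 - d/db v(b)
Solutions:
 v(b) = C1 + 5*b*asin(3*b/2)/3 + 5*sqrt(4 - 9*b^2)/9


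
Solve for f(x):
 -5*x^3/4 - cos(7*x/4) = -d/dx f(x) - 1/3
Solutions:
 f(x) = C1 + 5*x^4/16 - x/3 + 4*sin(7*x/4)/7


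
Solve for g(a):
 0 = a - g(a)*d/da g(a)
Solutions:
 g(a) = -sqrt(C1 + a^2)
 g(a) = sqrt(C1 + a^2)


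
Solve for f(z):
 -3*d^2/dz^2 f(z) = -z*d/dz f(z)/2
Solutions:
 f(z) = C1 + C2*erfi(sqrt(3)*z/6)


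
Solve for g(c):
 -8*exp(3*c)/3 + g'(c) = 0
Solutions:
 g(c) = C1 + 8*exp(3*c)/9


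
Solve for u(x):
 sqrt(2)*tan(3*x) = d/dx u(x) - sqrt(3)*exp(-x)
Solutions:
 u(x) = C1 + sqrt(2)*log(tan(3*x)^2 + 1)/6 - sqrt(3)*exp(-x)


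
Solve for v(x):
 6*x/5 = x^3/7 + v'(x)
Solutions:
 v(x) = C1 - x^4/28 + 3*x^2/5


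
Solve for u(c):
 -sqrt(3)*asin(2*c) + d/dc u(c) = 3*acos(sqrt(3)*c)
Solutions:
 u(c) = C1 + 3*c*acos(sqrt(3)*c) - sqrt(3)*sqrt(1 - 3*c^2) + sqrt(3)*(c*asin(2*c) + sqrt(1 - 4*c^2)/2)


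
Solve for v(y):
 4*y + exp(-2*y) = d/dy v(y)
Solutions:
 v(y) = C1 + 2*y^2 - exp(-2*y)/2


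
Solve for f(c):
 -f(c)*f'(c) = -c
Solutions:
 f(c) = -sqrt(C1 + c^2)
 f(c) = sqrt(C1 + c^2)


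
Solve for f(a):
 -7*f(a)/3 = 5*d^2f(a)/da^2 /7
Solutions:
 f(a) = C1*sin(7*sqrt(15)*a/15) + C2*cos(7*sqrt(15)*a/15)


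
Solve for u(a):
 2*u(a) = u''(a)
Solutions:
 u(a) = C1*exp(-sqrt(2)*a) + C2*exp(sqrt(2)*a)


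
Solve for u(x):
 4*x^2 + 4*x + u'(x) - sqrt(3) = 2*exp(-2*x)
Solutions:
 u(x) = C1 - 4*x^3/3 - 2*x^2 + sqrt(3)*x - exp(-2*x)


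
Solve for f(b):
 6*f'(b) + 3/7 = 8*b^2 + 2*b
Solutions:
 f(b) = C1 + 4*b^3/9 + b^2/6 - b/14


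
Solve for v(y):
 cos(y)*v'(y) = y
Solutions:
 v(y) = C1 + Integral(y/cos(y), y)


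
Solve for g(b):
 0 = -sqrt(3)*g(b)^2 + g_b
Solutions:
 g(b) = -1/(C1 + sqrt(3)*b)


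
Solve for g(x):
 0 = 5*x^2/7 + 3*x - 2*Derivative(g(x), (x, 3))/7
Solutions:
 g(x) = C1 + C2*x + C3*x^2 + x^5/24 + 7*x^4/16


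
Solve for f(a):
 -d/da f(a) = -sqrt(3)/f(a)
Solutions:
 f(a) = -sqrt(C1 + 2*sqrt(3)*a)
 f(a) = sqrt(C1 + 2*sqrt(3)*a)


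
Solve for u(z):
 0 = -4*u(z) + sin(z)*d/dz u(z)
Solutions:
 u(z) = C1*(cos(z)^2 - 2*cos(z) + 1)/(cos(z)^2 + 2*cos(z) + 1)


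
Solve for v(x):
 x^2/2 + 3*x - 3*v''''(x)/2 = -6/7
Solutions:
 v(x) = C1 + C2*x + C3*x^2 + C4*x^3 + x^6/1080 + x^5/60 + x^4/42


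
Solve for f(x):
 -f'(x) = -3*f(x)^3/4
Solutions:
 f(x) = -sqrt(2)*sqrt(-1/(C1 + 3*x))
 f(x) = sqrt(2)*sqrt(-1/(C1 + 3*x))


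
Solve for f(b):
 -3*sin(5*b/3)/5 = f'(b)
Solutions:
 f(b) = C1 + 9*cos(5*b/3)/25


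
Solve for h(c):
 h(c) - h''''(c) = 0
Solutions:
 h(c) = C1*exp(-c) + C2*exp(c) + C3*sin(c) + C4*cos(c)


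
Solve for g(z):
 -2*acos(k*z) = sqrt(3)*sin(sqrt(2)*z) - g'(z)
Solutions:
 g(z) = C1 + 2*Piecewise((z*acos(k*z) - sqrt(-k^2*z^2 + 1)/k, Ne(k, 0)), (pi*z/2, True)) - sqrt(6)*cos(sqrt(2)*z)/2


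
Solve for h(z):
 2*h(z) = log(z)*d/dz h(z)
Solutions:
 h(z) = C1*exp(2*li(z))


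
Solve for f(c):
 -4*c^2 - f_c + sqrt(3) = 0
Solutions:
 f(c) = C1 - 4*c^3/3 + sqrt(3)*c


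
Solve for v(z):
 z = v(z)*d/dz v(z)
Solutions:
 v(z) = -sqrt(C1 + z^2)
 v(z) = sqrt(C1 + z^2)


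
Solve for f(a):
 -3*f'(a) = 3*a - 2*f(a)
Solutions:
 f(a) = C1*exp(2*a/3) + 3*a/2 + 9/4


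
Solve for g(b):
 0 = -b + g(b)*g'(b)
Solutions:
 g(b) = -sqrt(C1 + b^2)
 g(b) = sqrt(C1 + b^2)


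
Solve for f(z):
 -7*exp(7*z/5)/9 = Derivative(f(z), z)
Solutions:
 f(z) = C1 - 5*exp(7*z/5)/9


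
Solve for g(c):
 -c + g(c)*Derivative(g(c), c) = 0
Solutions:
 g(c) = -sqrt(C1 + c^2)
 g(c) = sqrt(C1 + c^2)


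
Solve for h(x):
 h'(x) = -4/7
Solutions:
 h(x) = C1 - 4*x/7


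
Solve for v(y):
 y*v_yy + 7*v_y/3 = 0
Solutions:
 v(y) = C1 + C2/y^(4/3)


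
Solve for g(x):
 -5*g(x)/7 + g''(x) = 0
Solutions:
 g(x) = C1*exp(-sqrt(35)*x/7) + C2*exp(sqrt(35)*x/7)


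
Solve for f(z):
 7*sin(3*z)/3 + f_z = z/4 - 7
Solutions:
 f(z) = C1 + z^2/8 - 7*z + 7*cos(3*z)/9


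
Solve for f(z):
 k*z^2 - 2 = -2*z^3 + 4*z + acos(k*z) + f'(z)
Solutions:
 f(z) = C1 + k*z^3/3 + z^4/2 - 2*z^2 - 2*z - Piecewise((z*acos(k*z) - sqrt(-k^2*z^2 + 1)/k, Ne(k, 0)), (pi*z/2, True))


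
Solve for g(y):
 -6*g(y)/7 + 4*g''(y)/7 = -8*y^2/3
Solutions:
 g(y) = C1*exp(-sqrt(6)*y/2) + C2*exp(sqrt(6)*y/2) + 28*y^2/9 + 112/27


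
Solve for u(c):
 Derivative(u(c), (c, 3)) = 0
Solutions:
 u(c) = C1 + C2*c + C3*c^2


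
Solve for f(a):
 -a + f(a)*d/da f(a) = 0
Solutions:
 f(a) = -sqrt(C1 + a^2)
 f(a) = sqrt(C1 + a^2)


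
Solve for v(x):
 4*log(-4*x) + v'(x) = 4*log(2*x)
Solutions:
 v(x) = C1 + 4*x*(-log(2) - I*pi)


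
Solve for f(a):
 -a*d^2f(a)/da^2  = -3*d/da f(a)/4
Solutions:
 f(a) = C1 + C2*a^(7/4)


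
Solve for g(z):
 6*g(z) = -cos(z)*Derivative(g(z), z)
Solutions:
 g(z) = C1*(sin(z)^3 - 3*sin(z)^2 + 3*sin(z) - 1)/(sin(z)^3 + 3*sin(z)^2 + 3*sin(z) + 1)


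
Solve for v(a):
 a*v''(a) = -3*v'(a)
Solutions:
 v(a) = C1 + C2/a^2


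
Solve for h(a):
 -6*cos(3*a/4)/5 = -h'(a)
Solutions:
 h(a) = C1 + 8*sin(3*a/4)/5


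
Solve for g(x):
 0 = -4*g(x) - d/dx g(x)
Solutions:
 g(x) = C1*exp(-4*x)


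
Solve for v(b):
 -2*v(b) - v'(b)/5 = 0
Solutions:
 v(b) = C1*exp(-10*b)


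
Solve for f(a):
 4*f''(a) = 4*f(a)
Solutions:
 f(a) = C1*exp(-a) + C2*exp(a)


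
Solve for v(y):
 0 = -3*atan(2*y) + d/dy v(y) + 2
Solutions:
 v(y) = C1 + 3*y*atan(2*y) - 2*y - 3*log(4*y^2 + 1)/4


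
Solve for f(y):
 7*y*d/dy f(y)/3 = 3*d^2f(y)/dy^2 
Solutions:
 f(y) = C1 + C2*erfi(sqrt(14)*y/6)


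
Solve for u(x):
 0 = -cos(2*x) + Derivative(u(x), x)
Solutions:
 u(x) = C1 + sin(2*x)/2


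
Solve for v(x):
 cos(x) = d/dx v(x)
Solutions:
 v(x) = C1 + sin(x)


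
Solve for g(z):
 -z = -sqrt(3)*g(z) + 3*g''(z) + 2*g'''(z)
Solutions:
 g(z) = C1*exp(-z*((-1 + sqrt(-1 + (1 - 2*sqrt(3))^2) + 2*sqrt(3))^(-1/3) + (-1 + sqrt(-1 + (1 - 2*sqrt(3))^2) + 2*sqrt(3))^(1/3) + 2)/4)*sin(sqrt(3)*z*(-(-1 + sqrt(-1 + (1 - 2*sqrt(3))^2) + 2*sqrt(3))^(1/3) + (-1 + sqrt(-1 + (1 - 2*sqrt(3))^2) + 2*sqrt(3))^(-1/3))/4) + C2*exp(-z*((-1 + sqrt(-1 + (1 - 2*sqrt(3))^2) + 2*sqrt(3))^(-1/3) + (-1 + sqrt(-1 + (1 - 2*sqrt(3))^2) + 2*sqrt(3))^(1/3) + 2)/4)*cos(sqrt(3)*z*(-(-1 + sqrt(-1 + (1 - 2*sqrt(3))^2) + 2*sqrt(3))^(1/3) + (-1 + sqrt(-1 + (1 - 2*sqrt(3))^2) + 2*sqrt(3))^(-1/3))/4) + C3*exp(z*(-1 + (-1 + sqrt(-1 + (1 - 2*sqrt(3))^2) + 2*sqrt(3))^(-1/3) + (-1 + sqrt(-1 + (1 - 2*sqrt(3))^2) + 2*sqrt(3))^(1/3))/2) + sqrt(3)*z/3


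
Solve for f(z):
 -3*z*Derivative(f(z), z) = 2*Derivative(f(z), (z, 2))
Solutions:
 f(z) = C1 + C2*erf(sqrt(3)*z/2)


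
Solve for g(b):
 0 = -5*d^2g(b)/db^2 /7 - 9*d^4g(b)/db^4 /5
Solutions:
 g(b) = C1 + C2*b + C3*sin(5*sqrt(7)*b/21) + C4*cos(5*sqrt(7)*b/21)


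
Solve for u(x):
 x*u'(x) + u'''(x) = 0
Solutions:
 u(x) = C1 + Integral(C2*airyai(-x) + C3*airybi(-x), x)


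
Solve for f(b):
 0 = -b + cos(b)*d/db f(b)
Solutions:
 f(b) = C1 + Integral(b/cos(b), b)


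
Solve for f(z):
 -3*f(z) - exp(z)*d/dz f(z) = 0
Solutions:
 f(z) = C1*exp(3*exp(-z))


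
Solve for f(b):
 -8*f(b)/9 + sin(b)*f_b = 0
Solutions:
 f(b) = C1*(cos(b) - 1)^(4/9)/(cos(b) + 1)^(4/9)


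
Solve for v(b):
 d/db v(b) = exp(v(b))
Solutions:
 v(b) = log(-1/(C1 + b))


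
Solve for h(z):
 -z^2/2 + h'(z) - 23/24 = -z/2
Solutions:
 h(z) = C1 + z^3/6 - z^2/4 + 23*z/24


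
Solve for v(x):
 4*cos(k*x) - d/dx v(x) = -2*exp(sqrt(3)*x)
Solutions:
 v(x) = C1 + 2*sqrt(3)*exp(sqrt(3)*x)/3 + 4*sin(k*x)/k


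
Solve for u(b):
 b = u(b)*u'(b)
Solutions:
 u(b) = -sqrt(C1 + b^2)
 u(b) = sqrt(C1 + b^2)


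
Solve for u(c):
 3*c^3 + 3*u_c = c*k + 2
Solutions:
 u(c) = C1 - c^4/4 + c^2*k/6 + 2*c/3


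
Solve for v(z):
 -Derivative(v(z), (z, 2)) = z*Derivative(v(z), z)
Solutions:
 v(z) = C1 + C2*erf(sqrt(2)*z/2)


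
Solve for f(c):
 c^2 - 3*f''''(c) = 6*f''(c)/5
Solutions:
 f(c) = C1 + C2*c + C3*sin(sqrt(10)*c/5) + C4*cos(sqrt(10)*c/5) + 5*c^4/72 - 25*c^2/12


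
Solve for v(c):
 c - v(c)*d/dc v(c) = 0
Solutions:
 v(c) = -sqrt(C1 + c^2)
 v(c) = sqrt(C1 + c^2)


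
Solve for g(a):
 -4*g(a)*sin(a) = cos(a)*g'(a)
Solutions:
 g(a) = C1*cos(a)^4


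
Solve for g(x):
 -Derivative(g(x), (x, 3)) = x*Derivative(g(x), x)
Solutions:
 g(x) = C1 + Integral(C2*airyai(-x) + C3*airybi(-x), x)


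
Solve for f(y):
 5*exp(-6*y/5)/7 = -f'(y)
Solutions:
 f(y) = C1 + 25*exp(-6*y/5)/42


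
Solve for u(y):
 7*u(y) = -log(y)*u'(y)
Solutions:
 u(y) = C1*exp(-7*li(y))


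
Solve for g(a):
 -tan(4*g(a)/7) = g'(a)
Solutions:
 g(a) = -7*asin(C1*exp(-4*a/7))/4 + 7*pi/4
 g(a) = 7*asin(C1*exp(-4*a/7))/4


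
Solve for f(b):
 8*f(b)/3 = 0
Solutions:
 f(b) = 0


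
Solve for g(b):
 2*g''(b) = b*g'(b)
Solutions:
 g(b) = C1 + C2*erfi(b/2)


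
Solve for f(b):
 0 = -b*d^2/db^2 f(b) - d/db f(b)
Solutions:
 f(b) = C1 + C2*log(b)


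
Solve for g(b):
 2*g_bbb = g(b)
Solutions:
 g(b) = C3*exp(2^(2/3)*b/2) + (C1*sin(2^(2/3)*sqrt(3)*b/4) + C2*cos(2^(2/3)*sqrt(3)*b/4))*exp(-2^(2/3)*b/4)


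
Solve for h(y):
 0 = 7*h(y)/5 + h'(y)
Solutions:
 h(y) = C1*exp(-7*y/5)


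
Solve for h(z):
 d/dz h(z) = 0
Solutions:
 h(z) = C1


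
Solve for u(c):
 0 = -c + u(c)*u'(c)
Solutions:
 u(c) = -sqrt(C1 + c^2)
 u(c) = sqrt(C1 + c^2)


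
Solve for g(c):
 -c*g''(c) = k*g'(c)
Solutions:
 g(c) = C1 + c^(1 - re(k))*(C2*sin(log(c)*Abs(im(k))) + C3*cos(log(c)*im(k)))


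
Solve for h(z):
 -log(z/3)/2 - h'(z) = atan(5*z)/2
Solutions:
 h(z) = C1 - z*log(z)/2 - z*atan(5*z)/2 + z/2 + z*log(3)/2 + log(25*z^2 + 1)/20


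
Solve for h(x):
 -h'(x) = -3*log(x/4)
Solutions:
 h(x) = C1 + 3*x*log(x) - x*log(64) - 3*x


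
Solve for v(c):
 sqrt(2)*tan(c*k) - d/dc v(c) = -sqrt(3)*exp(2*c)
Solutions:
 v(c) = C1 + sqrt(2)*Piecewise((-log(cos(c*k))/k, Ne(k, 0)), (0, True)) + sqrt(3)*exp(2*c)/2


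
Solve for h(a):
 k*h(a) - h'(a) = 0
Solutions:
 h(a) = C1*exp(a*k)


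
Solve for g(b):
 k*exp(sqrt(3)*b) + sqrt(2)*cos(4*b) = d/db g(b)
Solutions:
 g(b) = C1 + sqrt(3)*k*exp(sqrt(3)*b)/3 + sqrt(2)*sin(4*b)/4


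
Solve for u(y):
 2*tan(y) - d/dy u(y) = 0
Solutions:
 u(y) = C1 - 2*log(cos(y))


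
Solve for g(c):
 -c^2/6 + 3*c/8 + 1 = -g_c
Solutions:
 g(c) = C1 + c^3/18 - 3*c^2/16 - c


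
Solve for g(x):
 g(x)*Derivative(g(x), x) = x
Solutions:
 g(x) = -sqrt(C1 + x^2)
 g(x) = sqrt(C1 + x^2)


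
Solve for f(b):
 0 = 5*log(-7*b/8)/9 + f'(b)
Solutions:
 f(b) = C1 - 5*b*log(-b)/9 + 5*b*(-log(7) + 1 + 3*log(2))/9


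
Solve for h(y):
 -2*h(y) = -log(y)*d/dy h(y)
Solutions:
 h(y) = C1*exp(2*li(y))


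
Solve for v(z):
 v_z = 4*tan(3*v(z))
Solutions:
 v(z) = -asin(C1*exp(12*z))/3 + pi/3
 v(z) = asin(C1*exp(12*z))/3


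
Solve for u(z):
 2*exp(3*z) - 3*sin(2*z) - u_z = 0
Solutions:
 u(z) = C1 + 2*exp(3*z)/3 + 3*cos(2*z)/2


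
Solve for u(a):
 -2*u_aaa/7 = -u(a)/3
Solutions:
 u(a) = C3*exp(6^(2/3)*7^(1/3)*a/6) + (C1*sin(2^(2/3)*3^(1/6)*7^(1/3)*a/4) + C2*cos(2^(2/3)*3^(1/6)*7^(1/3)*a/4))*exp(-6^(2/3)*7^(1/3)*a/12)


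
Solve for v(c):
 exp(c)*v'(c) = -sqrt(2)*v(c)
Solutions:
 v(c) = C1*exp(sqrt(2)*exp(-c))


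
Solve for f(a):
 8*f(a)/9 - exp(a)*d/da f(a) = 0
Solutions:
 f(a) = C1*exp(-8*exp(-a)/9)


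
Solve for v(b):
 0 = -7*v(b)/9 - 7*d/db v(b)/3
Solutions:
 v(b) = C1*exp(-b/3)


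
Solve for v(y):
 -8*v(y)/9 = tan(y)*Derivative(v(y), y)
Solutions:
 v(y) = C1/sin(y)^(8/9)


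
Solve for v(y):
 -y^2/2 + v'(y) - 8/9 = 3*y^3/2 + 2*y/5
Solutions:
 v(y) = C1 + 3*y^4/8 + y^3/6 + y^2/5 + 8*y/9


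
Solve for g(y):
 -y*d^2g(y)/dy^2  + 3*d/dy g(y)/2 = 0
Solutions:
 g(y) = C1 + C2*y^(5/2)


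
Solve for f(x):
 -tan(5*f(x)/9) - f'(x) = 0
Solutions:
 f(x) = -9*asin(C1*exp(-5*x/9))/5 + 9*pi/5
 f(x) = 9*asin(C1*exp(-5*x/9))/5


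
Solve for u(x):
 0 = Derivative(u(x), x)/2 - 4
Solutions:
 u(x) = C1 + 8*x


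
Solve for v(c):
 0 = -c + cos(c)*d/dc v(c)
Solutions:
 v(c) = C1 + Integral(c/cos(c), c)


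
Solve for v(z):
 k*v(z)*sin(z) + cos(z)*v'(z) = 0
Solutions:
 v(z) = C1*exp(k*log(cos(z)))


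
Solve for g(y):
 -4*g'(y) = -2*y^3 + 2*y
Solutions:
 g(y) = C1 + y^4/8 - y^2/4


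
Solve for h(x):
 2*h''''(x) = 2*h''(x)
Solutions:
 h(x) = C1 + C2*x + C3*exp(-x) + C4*exp(x)


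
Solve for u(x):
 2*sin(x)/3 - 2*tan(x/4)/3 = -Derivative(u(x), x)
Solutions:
 u(x) = C1 - 8*log(cos(x/4))/3 + 2*cos(x)/3


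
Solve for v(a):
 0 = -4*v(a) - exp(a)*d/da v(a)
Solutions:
 v(a) = C1*exp(4*exp(-a))


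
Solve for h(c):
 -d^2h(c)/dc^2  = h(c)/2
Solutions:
 h(c) = C1*sin(sqrt(2)*c/2) + C2*cos(sqrt(2)*c/2)


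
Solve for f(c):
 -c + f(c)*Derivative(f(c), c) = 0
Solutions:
 f(c) = -sqrt(C1 + c^2)
 f(c) = sqrt(C1 + c^2)


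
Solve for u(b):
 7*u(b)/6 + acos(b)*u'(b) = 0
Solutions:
 u(b) = C1*exp(-7*Integral(1/acos(b), b)/6)


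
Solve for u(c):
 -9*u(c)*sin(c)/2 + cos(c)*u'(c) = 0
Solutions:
 u(c) = C1/cos(c)^(9/2)


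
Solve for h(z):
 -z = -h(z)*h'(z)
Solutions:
 h(z) = -sqrt(C1 + z^2)
 h(z) = sqrt(C1 + z^2)


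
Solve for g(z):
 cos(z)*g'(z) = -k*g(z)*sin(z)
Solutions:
 g(z) = C1*exp(k*log(cos(z)))


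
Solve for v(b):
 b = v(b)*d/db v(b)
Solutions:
 v(b) = -sqrt(C1 + b^2)
 v(b) = sqrt(C1 + b^2)


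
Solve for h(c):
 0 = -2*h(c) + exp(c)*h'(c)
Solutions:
 h(c) = C1*exp(-2*exp(-c))


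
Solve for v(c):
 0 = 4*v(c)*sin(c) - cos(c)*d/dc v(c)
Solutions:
 v(c) = C1/cos(c)^4


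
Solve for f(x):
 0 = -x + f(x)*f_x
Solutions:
 f(x) = -sqrt(C1 + x^2)
 f(x) = sqrt(C1 + x^2)


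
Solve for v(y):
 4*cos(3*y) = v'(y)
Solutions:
 v(y) = C1 + 4*sin(3*y)/3


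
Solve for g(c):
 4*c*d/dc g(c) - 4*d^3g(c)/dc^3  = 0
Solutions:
 g(c) = C1 + Integral(C2*airyai(c) + C3*airybi(c), c)


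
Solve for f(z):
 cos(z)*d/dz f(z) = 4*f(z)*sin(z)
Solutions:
 f(z) = C1/cos(z)^4


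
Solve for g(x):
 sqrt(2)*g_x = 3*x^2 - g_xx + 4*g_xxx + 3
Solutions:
 g(x) = C1 + C2*exp(x*(1 - sqrt(1 + 16*sqrt(2)))/8) + C3*exp(x*(1 + sqrt(1 + 16*sqrt(2)))/8) + sqrt(2)*x^3/2 - 3*x^2/2 + 3*sqrt(2)*x + 12*x


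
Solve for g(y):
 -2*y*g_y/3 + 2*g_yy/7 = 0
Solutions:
 g(y) = C1 + C2*erfi(sqrt(42)*y/6)


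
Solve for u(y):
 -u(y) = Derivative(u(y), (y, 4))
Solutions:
 u(y) = (C1*sin(sqrt(2)*y/2) + C2*cos(sqrt(2)*y/2))*exp(-sqrt(2)*y/2) + (C3*sin(sqrt(2)*y/2) + C4*cos(sqrt(2)*y/2))*exp(sqrt(2)*y/2)


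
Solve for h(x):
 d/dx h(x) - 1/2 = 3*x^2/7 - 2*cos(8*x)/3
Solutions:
 h(x) = C1 + x^3/7 + x/2 - sin(8*x)/12


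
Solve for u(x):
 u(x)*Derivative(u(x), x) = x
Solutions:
 u(x) = -sqrt(C1 + x^2)
 u(x) = sqrt(C1 + x^2)


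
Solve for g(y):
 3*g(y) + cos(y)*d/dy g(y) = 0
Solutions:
 g(y) = C1*(sin(y) - 1)^(3/2)/(sin(y) + 1)^(3/2)


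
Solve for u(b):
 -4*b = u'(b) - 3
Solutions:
 u(b) = C1 - 2*b^2 + 3*b


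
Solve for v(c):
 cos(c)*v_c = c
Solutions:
 v(c) = C1 + Integral(c/cos(c), c)


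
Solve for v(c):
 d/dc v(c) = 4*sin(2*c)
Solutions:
 v(c) = C1 - 2*cos(2*c)


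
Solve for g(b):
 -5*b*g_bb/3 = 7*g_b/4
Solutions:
 g(b) = C1 + C2/b^(1/20)


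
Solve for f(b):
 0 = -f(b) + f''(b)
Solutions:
 f(b) = C1*exp(-b) + C2*exp(b)


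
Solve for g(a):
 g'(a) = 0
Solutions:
 g(a) = C1


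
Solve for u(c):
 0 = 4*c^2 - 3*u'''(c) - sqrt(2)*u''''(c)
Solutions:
 u(c) = C1 + C2*c + C3*c^2 + C4*exp(-3*sqrt(2)*c/2) + c^5/45 - sqrt(2)*c^4/27 + 8*c^3/81


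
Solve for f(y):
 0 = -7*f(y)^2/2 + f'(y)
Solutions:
 f(y) = -2/(C1 + 7*y)


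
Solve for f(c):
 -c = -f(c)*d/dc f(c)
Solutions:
 f(c) = -sqrt(C1 + c^2)
 f(c) = sqrt(C1 + c^2)


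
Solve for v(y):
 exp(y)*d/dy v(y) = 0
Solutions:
 v(y) = C1


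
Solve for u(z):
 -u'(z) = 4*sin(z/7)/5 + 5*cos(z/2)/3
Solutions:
 u(z) = C1 - 10*sin(z/2)/3 + 28*cos(z/7)/5


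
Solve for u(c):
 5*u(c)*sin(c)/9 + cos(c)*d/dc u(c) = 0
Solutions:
 u(c) = C1*cos(c)^(5/9)


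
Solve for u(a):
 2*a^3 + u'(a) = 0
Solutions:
 u(a) = C1 - a^4/2


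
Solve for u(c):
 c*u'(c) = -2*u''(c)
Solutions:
 u(c) = C1 + C2*erf(c/2)


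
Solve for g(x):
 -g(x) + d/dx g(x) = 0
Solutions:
 g(x) = C1*exp(x)


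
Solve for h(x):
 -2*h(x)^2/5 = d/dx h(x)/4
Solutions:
 h(x) = 5/(C1 + 8*x)


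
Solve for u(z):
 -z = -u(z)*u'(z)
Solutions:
 u(z) = -sqrt(C1 + z^2)
 u(z) = sqrt(C1 + z^2)


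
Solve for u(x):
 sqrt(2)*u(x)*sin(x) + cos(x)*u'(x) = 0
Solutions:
 u(x) = C1*cos(x)^(sqrt(2))


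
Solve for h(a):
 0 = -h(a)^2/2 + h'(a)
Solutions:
 h(a) = -2/(C1 + a)


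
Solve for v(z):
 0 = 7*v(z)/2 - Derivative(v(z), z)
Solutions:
 v(z) = C1*exp(7*z/2)


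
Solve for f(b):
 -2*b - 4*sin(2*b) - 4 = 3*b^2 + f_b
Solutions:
 f(b) = C1 - b^3 - b^2 - 4*b + 2*cos(2*b)


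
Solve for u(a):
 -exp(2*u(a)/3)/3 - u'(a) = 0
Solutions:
 u(a) = 3*log(-sqrt(-1/(C1 - a))) - 3*log(2)/2 + 3*log(3)
 u(a) = 3*log(-1/(C1 - a))/2 - 3*log(2)/2 + 3*log(3)


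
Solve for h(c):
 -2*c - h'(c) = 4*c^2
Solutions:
 h(c) = C1 - 4*c^3/3 - c^2


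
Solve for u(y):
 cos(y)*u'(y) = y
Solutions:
 u(y) = C1 + Integral(y/cos(y), y)


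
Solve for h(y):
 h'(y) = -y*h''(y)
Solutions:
 h(y) = C1 + C2*log(y)


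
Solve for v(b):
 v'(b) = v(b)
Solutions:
 v(b) = C1*exp(b)


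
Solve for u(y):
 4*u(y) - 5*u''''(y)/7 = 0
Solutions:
 u(y) = C1*exp(-sqrt(2)*5^(3/4)*7^(1/4)*y/5) + C2*exp(sqrt(2)*5^(3/4)*7^(1/4)*y/5) + C3*sin(sqrt(2)*5^(3/4)*7^(1/4)*y/5) + C4*cos(sqrt(2)*5^(3/4)*7^(1/4)*y/5)


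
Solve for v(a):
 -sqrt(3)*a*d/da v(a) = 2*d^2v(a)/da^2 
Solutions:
 v(a) = C1 + C2*erf(3^(1/4)*a/2)


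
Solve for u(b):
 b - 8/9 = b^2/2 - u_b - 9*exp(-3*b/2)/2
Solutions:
 u(b) = C1 + b^3/6 - b^2/2 + 8*b/9 + 3*exp(-3*b/2)


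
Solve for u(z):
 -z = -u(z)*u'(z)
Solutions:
 u(z) = -sqrt(C1 + z^2)
 u(z) = sqrt(C1 + z^2)


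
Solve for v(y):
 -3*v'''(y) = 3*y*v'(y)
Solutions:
 v(y) = C1 + Integral(C2*airyai(-y) + C3*airybi(-y), y)


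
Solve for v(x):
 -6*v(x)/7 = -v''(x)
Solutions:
 v(x) = C1*exp(-sqrt(42)*x/7) + C2*exp(sqrt(42)*x/7)


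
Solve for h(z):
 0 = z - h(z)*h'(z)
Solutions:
 h(z) = -sqrt(C1 + z^2)
 h(z) = sqrt(C1 + z^2)


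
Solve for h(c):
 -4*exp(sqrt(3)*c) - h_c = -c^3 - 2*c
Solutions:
 h(c) = C1 + c^4/4 + c^2 - 4*sqrt(3)*exp(sqrt(3)*c)/3


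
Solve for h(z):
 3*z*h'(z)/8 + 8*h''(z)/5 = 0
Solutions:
 h(z) = C1 + C2*erf(sqrt(30)*z/16)


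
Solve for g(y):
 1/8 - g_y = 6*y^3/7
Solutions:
 g(y) = C1 - 3*y^4/14 + y/8


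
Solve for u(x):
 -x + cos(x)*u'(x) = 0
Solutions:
 u(x) = C1 + Integral(x/cos(x), x)


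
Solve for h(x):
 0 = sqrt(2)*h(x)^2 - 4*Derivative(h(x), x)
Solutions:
 h(x) = -4/(C1 + sqrt(2)*x)


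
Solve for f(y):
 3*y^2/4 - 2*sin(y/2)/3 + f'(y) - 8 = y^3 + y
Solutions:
 f(y) = C1 + y^4/4 - y^3/4 + y^2/2 + 8*y - 4*cos(y/2)/3


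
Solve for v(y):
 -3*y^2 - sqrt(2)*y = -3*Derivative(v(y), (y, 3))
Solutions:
 v(y) = C1 + C2*y + C3*y^2 + y^5/60 + sqrt(2)*y^4/72


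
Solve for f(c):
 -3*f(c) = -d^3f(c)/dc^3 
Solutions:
 f(c) = C3*exp(3^(1/3)*c) + (C1*sin(3^(5/6)*c/2) + C2*cos(3^(5/6)*c/2))*exp(-3^(1/3)*c/2)


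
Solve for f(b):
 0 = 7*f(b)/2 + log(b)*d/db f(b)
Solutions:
 f(b) = C1*exp(-7*li(b)/2)


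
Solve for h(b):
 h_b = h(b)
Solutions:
 h(b) = C1*exp(b)


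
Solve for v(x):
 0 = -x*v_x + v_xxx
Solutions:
 v(x) = C1 + Integral(C2*airyai(x) + C3*airybi(x), x)


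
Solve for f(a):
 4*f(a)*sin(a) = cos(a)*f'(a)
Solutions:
 f(a) = C1/cos(a)^4


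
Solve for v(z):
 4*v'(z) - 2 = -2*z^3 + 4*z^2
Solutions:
 v(z) = C1 - z^4/8 + z^3/3 + z/2


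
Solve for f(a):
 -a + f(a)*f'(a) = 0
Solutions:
 f(a) = -sqrt(C1 + a^2)
 f(a) = sqrt(C1 + a^2)


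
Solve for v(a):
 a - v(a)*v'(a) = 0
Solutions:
 v(a) = -sqrt(C1 + a^2)
 v(a) = sqrt(C1 + a^2)


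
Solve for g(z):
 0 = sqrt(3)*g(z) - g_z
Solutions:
 g(z) = C1*exp(sqrt(3)*z)


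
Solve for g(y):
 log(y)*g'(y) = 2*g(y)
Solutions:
 g(y) = C1*exp(2*li(y))


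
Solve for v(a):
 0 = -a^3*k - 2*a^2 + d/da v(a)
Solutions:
 v(a) = C1 + a^4*k/4 + 2*a^3/3


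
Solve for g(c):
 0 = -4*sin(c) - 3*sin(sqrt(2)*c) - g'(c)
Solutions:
 g(c) = C1 + 4*cos(c) + 3*sqrt(2)*cos(sqrt(2)*c)/2


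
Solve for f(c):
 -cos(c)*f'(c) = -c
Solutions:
 f(c) = C1 + Integral(c/cos(c), c)


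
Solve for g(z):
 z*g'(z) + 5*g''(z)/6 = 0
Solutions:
 g(z) = C1 + C2*erf(sqrt(15)*z/5)
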